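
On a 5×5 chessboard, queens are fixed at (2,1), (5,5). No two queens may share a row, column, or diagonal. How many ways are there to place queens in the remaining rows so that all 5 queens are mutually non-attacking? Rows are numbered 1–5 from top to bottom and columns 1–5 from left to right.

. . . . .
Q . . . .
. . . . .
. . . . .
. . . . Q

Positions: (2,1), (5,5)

1

Branch on row 1: col 3 → 1; col 4 → 0.
Sum: 1 + 0 = 1.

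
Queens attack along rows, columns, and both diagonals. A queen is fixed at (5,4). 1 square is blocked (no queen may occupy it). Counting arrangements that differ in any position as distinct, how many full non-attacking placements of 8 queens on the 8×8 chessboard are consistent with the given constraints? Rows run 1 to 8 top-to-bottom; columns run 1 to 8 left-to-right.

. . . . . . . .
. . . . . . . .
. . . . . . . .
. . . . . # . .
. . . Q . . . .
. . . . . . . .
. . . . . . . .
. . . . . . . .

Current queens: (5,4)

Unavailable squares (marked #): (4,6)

Branch on row 1: col 1 → 0; col 2 → 1; col 3 → 3; col 5 → 1; col 6 → 3; col 7 → 0.
Sum: 0 + 1 + 3 + 1 + 3 + 0 = 8.

8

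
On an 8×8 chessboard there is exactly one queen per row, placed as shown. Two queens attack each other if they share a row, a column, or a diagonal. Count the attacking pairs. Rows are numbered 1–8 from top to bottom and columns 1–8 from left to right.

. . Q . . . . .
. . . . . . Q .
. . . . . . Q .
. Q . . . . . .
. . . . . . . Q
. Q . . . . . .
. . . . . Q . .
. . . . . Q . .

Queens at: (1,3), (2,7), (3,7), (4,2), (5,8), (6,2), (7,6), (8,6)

Same column: (2,7)–(3,7) (column 7); (4,2)–(6,2) (column 2); (7,6)–(8,6) (column 6).
Same diagonal: (4,2)–(8,6) (|4−8| = |2−6| = 4); (5,8)–(7,6) (|5−7| = |8−6| = 2).
Total attacking pairs: 5.

5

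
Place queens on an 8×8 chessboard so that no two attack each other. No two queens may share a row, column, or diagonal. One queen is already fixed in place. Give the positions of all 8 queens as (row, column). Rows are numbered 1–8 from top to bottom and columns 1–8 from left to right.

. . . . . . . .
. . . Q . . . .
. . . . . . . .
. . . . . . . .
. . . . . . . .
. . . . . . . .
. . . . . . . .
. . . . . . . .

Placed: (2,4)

Row 1: attacked by (2,4)→{3,4,5}. Safe: 1, 2, 6, 7, 8. Place at column 8.
Row 3: attacked by (1,8)→{6,8}; (2,4)→{3,4,5}. Safe: 1, 2, 7. Place at column 1.
Row 4: attacked by (1,8)→{5,8}; (2,4)→{2,4,6}; (3,1)→{1,2}. Safe: 3, 7. Place at column 3.
Row 5: attacked by (1,8)→{4,8}; (2,4)→{1,4,7}; (3,1)→{1,3}; (4,3)→{2,3,4}. Safe: 5, 6. Place at column 6.
Row 6: attacked by (1,8)→{3,8}; (2,4)→{4,8}; (3,1)→{1,4}; (4,3)→{1,3,5}; (5,6)→{5,6,7}. Safe: 2. Place at column 2.
Row 7: attacked by (1,8)→{2,8}; (2,4)→{4}; (3,1)→{1,5}; (4,3)→{3,6}; (5,6)→{4,6,8}; (6,2)→{1,2,3}. Safe: 7. Place at column 7.
Row 8: attacked by (1,8)→{1,8}; (2,4)→{4}; (3,1)→{1,6}; (4,3)→{3,7}; (5,6)→{3,6}; (6,2)→{2,4}; (7,7)→{6,7,8}. Safe: 5. Place at column 5.
Columns [8, 4, 1, 3, 6, 2, 7, 5], r−c [-7, -2, 2, 1, -1, 4, 0, 3], r+c [9, 6, 4, 7, 11, 8, 14, 13] are all distinct, so no two queens attack.

(1,8) (2,4) (3,1) (4,3) (5,6) (6,2) (7,7) (8,5)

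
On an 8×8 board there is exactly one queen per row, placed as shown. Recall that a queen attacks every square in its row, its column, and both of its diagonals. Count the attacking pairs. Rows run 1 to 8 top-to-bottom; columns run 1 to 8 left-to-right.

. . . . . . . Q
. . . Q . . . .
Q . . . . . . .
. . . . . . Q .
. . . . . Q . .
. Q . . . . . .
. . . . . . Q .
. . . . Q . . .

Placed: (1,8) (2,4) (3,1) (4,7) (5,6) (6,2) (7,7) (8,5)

2

Same column: (4,7)–(7,7) (column 7).
Same diagonal: (4,7)–(5,6) (|4−5| = |7−6| = 1).
Total attacking pairs: 2.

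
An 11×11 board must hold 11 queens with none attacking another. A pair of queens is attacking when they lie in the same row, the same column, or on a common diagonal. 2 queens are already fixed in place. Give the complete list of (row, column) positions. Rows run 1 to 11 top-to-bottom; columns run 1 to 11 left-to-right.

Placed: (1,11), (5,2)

Row 2: attacked by (1,11)→{10,11}; (5,2)→{2,5}. Safe: 1, 3, 4, 6, 7, 8, 9. Place at column 7.
Row 3: attacked by (1,11)→{9,11}; (2,7)→{6,7,8}; (5,2)→{2,4}. Safe: 1, 3, 5, 10. Place at column 3.
Row 4: attacked by (1,11)→{8,11}; (2,7)→{5,7,9}; (3,3)→{2,3,4}; (5,2)→{1,2,3}. Safe: 6, 10. Place at column 6.
Row 6: attacked by (1,11)→{6,11}; (2,7)→{3,7,11}; (3,3)→{3,6}; (4,6)→{4,6,8}; (5,2)→{1,2,3}. Safe: 5, 9, 10. Place at column 10.
Row 7: attacked by (1,11)→{5,11}; (2,7)→{2,7}; (3,3)→{3,7}; (4,6)→{3,6,9}; (5,2)→{2,4}; (6,10)→{9,10,11}. Safe: 1, 8. Place at column 1.
Row 8: attacked by (1,11)→{4,11}; (2,7)→{1,7}; (3,3)→{3,8}; (4,6)→{2,6,10}; (5,2)→{2,5}; (6,10)→{8,10}; (7,1)→{1,2}. Safe: 9. Place at column 9.
Row 9: attacked by (1,11)→{3,11}; (2,7)→{7}; (3,3)→{3,9}; (4,6)→{1,6,11}; (5,2)→{2,6}; (6,10)→{7,10}; (7,1)→{1,3}; (8,9)→{8,9,10}. Safe: 4, 5. Place at column 5.
Row 10: attacked by (1,11)→{2,11}; (2,7)→{7}; (3,3)→{3,10}; (4,6)→{6}; (5,2)→{2,7}; (6,10)→{6,10}; (7,1)→{1,4}; (8,9)→{7,9,11}; (9,5)→{4,5,6}. Safe: 8. Place at column 8.
Row 11: attacked by (1,11)→{1,11}; (2,7)→{7}; (3,3)→{3,11}; (4,6)→{6}; (5,2)→{2,8}; (6,10)→{5,10}; (7,1)→{1,5}; (8,9)→{6,9}; (9,5)→{3,5,7}; (10,8)→{7,8,9}. Safe: 4. Place at column 4.
Columns [11, 7, 3, 6, 2, 10, 1, 9, 5, 8, 4], r−c [-10, -5, 0, -2, 3, -4, 6, -1, 4, 2, 7], r+c [12, 9, 6, 10, 7, 16, 8, 17, 14, 18, 15] are all distinct, so no two queens attack.

(1,11) (2,7) (3,3) (4,6) (5,2) (6,10) (7,1) (8,9) (9,5) (10,8) (11,4)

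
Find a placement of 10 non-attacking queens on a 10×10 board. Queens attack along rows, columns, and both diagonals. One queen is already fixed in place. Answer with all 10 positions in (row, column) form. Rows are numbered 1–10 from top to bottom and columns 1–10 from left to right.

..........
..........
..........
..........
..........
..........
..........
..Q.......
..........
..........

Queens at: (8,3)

(1,2) (2,5) (3,9) (4,1) (5,10) (6,4) (7,7) (8,3) (9,8) (10,6)

Row 1: attacked by (8,3)→{3,10}. Safe: 1, 2, 4, 5, 6, 7, 8, 9. Place at column 2.
Row 2: attacked by (1,2)→{1,2,3}; (8,3)→{3,9}. Safe: 4, 5, 6, 7, 8, 10. Place at column 5.
Row 3: attacked by (1,2)→{2,4}; (2,5)→{4,5,6}; (8,3)→{3,8}. Safe: 1, 7, 9, 10. Place at column 9.
Row 4: attacked by (1,2)→{2,5}; (2,5)→{3,5,7}; (3,9)→{8,9,10}; (8,3)→{3,7}. Safe: 1, 4, 6. Place at column 1.
Row 5: attacked by (1,2)→{2,6}; (2,5)→{2,5,8}; (3,9)→{7,9}; (4,1)→{1,2}; (8,3)→{3,6}. Safe: 4, 10. Place at column 10.
Row 6: attacked by (1,2)→{2,7}; (2,5)→{1,5,9}; (3,9)→{6,9}; (4,1)→{1,3}; (5,10)→{9,10}; (8,3)→{1,3,5}. Safe: 4, 8. Place at column 4.
Row 7: attacked by (1,2)→{2,8}; (2,5)→{5,10}; (3,9)→{5,9}; (4,1)→{1,4}; (5,10)→{8,10}; (6,4)→{3,4,5}; (8,3)→{2,3,4}. Safe: 6, 7. Place at column 7.
Row 9: attacked by (1,2)→{2,10}; (2,5)→{5}; (3,9)→{3,9}; (4,1)→{1,6}; (5,10)→{6,10}; (6,4)→{1,4,7}; (7,7)→{5,7,9}; (8,3)→{2,3,4}. Safe: 8. Place at column 8.
Row 10: attacked by (1,2)→{2}; (2,5)→{5}; (3,9)→{2,9}; (4,1)→{1,7}; (5,10)→{5,10}; (6,4)→{4,8}; (7,7)→{4,7,10}; (8,3)→{1,3,5}; (9,8)→{7,8,9}. Safe: 6. Place at column 6.
Columns [2, 5, 9, 1, 10, 4, 7, 3, 8, 6], r−c [-1, -3, -6, 3, -5, 2, 0, 5, 1, 4], r+c [3, 7, 12, 5, 15, 10, 14, 11, 17, 16] are all distinct, so no two queens attack.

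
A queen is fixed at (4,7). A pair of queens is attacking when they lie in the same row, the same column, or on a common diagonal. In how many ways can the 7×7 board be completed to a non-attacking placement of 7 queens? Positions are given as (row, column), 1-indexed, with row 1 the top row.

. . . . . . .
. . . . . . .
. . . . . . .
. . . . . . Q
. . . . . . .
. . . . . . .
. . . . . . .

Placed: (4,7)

6

Branch on row 1: col 1 → 1; col 2 → 2; col 3 → 0; col 5 → 1; col 6 → 2.
Sum: 1 + 2 + 0 + 1 + 2 = 6.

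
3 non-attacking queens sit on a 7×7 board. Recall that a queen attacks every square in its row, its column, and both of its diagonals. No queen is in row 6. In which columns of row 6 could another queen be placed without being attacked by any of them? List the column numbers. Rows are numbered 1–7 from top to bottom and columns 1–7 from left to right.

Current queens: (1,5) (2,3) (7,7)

(1,5) attacks row 6 at column 5.
(2,3) attacks row 6 at column 3 and diagonals 7.
(7,7) attacks row 6 at column 7 and diagonals 6.
Attacked columns: {3, 5, 6, 7}. Safe: {1, 2, 4}.

columns 1, 2, 4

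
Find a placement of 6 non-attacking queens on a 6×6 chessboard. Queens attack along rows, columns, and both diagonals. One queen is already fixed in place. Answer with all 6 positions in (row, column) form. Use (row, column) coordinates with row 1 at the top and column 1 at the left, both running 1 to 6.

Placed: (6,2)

(1,5) (2,3) (3,1) (4,6) (5,4) (6,2)

Row 1: attacked by (6,2)→{2}. Safe: 1, 3, 4, 5, 6. Place at column 5.
Row 2: attacked by (1,5)→{4,5,6}; (6,2)→{2,6}. Safe: 1, 3. Place at column 3.
Row 3: attacked by (1,5)→{3,5}; (2,3)→{2,3,4}; (6,2)→{2,5}. Safe: 1, 6. Place at column 1.
Row 4: attacked by (1,5)→{2,5}; (2,3)→{1,3,5}; (3,1)→{1,2}; (6,2)→{2,4}. Safe: 6. Place at column 6.
Row 5: attacked by (1,5)→{1,5}; (2,3)→{3,6}; (3,1)→{1,3}; (4,6)→{5,6}; (6,2)→{1,2,3}. Safe: 4. Place at column 4.
Columns [5, 3, 1, 6, 4, 2], r−c [-4, -1, 2, -2, 1, 4], r+c [6, 5, 4, 10, 9, 8] are all distinct, so no two queens attack.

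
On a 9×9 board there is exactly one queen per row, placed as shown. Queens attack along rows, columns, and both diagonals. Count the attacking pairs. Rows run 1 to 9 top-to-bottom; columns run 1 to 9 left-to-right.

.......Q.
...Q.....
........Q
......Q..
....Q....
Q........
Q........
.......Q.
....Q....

Same column: (1,8)–(8,8) (column 8); (5,5)–(9,5) (column 5); (6,1)–(7,1) (column 1).
Same diagonal: (5,5)–(8,8) (|5−8| = |5−8| = 3).
Total attacking pairs: 4.

4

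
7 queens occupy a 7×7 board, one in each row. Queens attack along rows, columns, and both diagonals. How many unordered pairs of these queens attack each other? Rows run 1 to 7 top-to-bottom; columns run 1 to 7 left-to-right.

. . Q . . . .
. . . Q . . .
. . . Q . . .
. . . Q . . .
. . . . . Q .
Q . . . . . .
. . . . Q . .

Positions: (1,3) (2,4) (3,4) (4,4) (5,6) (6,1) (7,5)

Same column: (2,4)–(3,4) (column 4); (2,4)–(4,4) (column 4); (3,4)–(4,4) (column 4).
Same diagonal: (1,3)–(2,4) (|1−2| = |3−4| = 1); (3,4)–(5,6) (|3−5| = |4−6| = 2); (3,4)–(6,1) (|3−6| = |4−1| = 3).
Total attacking pairs: 6.

6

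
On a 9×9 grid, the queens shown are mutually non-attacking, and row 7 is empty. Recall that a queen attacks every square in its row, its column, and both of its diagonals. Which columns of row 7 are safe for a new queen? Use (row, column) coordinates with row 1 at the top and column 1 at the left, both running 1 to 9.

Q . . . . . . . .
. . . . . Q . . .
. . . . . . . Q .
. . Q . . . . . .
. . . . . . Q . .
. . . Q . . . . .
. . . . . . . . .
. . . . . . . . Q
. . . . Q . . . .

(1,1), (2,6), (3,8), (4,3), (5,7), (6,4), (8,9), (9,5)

columns 2

(1,1) attacks row 7 at column 1 and diagonals 7.
(2,6) attacks row 7 at column 6 and diagonals 1.
(3,8) attacks row 7 at column 8 and diagonals 4.
(4,3) attacks row 7 at column 3 and diagonals 6.
(5,7) attacks row 7 at column 7 and diagonals 5, 9.
(6,4) attacks row 7 at column 4 and diagonals 3, 5.
(8,9) attacks row 7 at column 9 and diagonals 8.
(9,5) attacks row 7 at column 5 and diagonals 3, 7.
Attacked columns: {1, 3, 4, 5, 6, 7, 8, 9}. Safe: {2}.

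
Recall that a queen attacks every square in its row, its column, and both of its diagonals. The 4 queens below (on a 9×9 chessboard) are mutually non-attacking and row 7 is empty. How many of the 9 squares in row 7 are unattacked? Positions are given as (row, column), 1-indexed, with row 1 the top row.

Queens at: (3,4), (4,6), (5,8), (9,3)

(3,4) attacks row 7 at column 4 and diagonals 8.
(4,6) attacks row 7 at column 6 and diagonals 3, 9.
(5,8) attacks row 7 at column 8 and diagonals 6.
(9,3) attacks row 7 at column 3 and diagonals 1, 5.
Attacked columns: {1, 3, 4, 5, 6, 8, 9}. Safe: {2, 7}.

2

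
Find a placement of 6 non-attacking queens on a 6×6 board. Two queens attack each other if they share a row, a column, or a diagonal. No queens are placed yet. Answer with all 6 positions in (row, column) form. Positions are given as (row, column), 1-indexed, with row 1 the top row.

Row 1: Safe: 1, 2, 3, 4, 5, 6. Place at column 2.
Row 2: attacked by (1,2)→{1,2,3}. Safe: 4, 5, 6. Place at column 4.
Row 3: attacked by (1,2)→{2,4}; (2,4)→{3,4,5}. Safe: 1, 6. Place at column 6.
Row 4: attacked by (1,2)→{2,5}; (2,4)→{2,4,6}; (3,6)→{5,6}. Safe: 1, 3. Place at column 1.
Row 5: attacked by (1,2)→{2,6}; (2,4)→{1,4}; (3,6)→{4,6}; (4,1)→{1,2}. Safe: 3, 5. Place at column 3.
Row 6: attacked by (1,2)→{2}; (2,4)→{4}; (3,6)→{3,6}; (4,1)→{1,3}; (5,3)→{2,3,4}. Safe: 5. Place at column 5.
Columns [2, 4, 6, 1, 3, 5], r−c [-1, -2, -3, 3, 2, 1], r+c [3, 6, 9, 5, 8, 11] are all distinct, so no two queens attack.

(1,2) (2,4) (3,6) (4,1) (5,3) (6,5)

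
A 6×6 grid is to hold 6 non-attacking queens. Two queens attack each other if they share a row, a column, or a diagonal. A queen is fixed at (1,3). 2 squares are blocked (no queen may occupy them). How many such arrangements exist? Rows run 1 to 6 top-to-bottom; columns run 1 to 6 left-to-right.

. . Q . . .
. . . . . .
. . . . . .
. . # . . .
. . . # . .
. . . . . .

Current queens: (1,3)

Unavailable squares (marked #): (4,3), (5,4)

1

Branch on row 2: col 1 → 0; col 5 → 0; col 6 → 1.
Sum: 0 + 0 + 1 = 1.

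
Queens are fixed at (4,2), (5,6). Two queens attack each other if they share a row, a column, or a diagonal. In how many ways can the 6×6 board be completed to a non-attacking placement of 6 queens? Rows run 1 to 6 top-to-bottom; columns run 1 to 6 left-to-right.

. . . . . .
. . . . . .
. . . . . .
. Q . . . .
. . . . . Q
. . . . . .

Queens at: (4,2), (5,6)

Branch on row 1: col 1 → 0; col 3 → 0; col 4 → 1.
Sum: 0 + 0 + 1 = 1.

1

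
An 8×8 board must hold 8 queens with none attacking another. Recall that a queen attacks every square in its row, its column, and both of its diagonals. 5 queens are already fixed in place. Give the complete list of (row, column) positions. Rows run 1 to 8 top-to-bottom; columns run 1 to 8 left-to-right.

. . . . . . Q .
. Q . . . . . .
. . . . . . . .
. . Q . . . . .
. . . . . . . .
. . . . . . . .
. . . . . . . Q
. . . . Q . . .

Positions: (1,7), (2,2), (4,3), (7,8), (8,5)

(1,7) (2,2) (3,6) (4,3) (5,1) (6,4) (7,8) (8,5)

Row 3: attacked by (1,7)→{5,7}; (2,2)→{1,2,3}; (4,3)→{2,3,4}; (7,8)→{4,8}; (8,5)→{5}. Safe: 6. Place at column 6.
Row 5: attacked by (1,7)→{3,7}; (2,2)→{2,5}; (3,6)→{4,6,8}; (4,3)→{2,3,4}; (7,8)→{6,8}; (8,5)→{2,5,8}. Safe: 1. Place at column 1.
Row 6: attacked by (1,7)→{2,7}; (2,2)→{2,6}; (3,6)→{3,6}; (4,3)→{1,3,5}; (5,1)→{1,2}; (7,8)→{7,8}; (8,5)→{3,5,7}. Safe: 4. Place at column 4.
Columns [7, 2, 6, 3, 1, 4, 8, 5], r−c [-6, 0, -3, 1, 4, 2, -1, 3], r+c [8, 4, 9, 7, 6, 10, 15, 13] are all distinct, so no two queens attack.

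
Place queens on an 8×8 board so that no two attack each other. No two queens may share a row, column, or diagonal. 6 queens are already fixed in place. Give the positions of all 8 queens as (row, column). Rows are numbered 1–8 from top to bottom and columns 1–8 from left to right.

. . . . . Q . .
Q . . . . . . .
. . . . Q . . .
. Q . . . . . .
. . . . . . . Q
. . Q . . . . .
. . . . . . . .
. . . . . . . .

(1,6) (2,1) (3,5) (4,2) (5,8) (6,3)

Row 7: attacked by (1,6)→{6}; (2,1)→{1,6}; (3,5)→{1,5}; (4,2)→{2,5}; (5,8)→{6,8}; (6,3)→{2,3,4}. Safe: 7. Place at column 7.
Row 8: attacked by (1,6)→{6}; (2,1)→{1,7}; (3,5)→{5}; (4,2)→{2,6}; (5,8)→{5,8}; (6,3)→{1,3,5}; (7,7)→{6,7,8}. Safe: 4. Place at column 4.
Columns [6, 1, 5, 2, 8, 3, 7, 4], r−c [-5, 1, -2, 2, -3, 3, 0, 4], r+c [7, 3, 8, 6, 13, 9, 14, 12] are all distinct, so no two queens attack.

(1,6) (2,1) (3,5) (4,2) (5,8) (6,3) (7,7) (8,4)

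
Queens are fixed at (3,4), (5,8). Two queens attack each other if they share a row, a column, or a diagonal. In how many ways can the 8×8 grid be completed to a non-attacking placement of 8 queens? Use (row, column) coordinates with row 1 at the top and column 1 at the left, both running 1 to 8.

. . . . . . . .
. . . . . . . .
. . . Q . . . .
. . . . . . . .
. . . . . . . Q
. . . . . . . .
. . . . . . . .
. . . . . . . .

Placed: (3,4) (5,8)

Branch on row 1: col 1 → 1; col 3 → 2; col 5 → 2; col 7 → 1.
Sum: 1 + 2 + 2 + 1 = 6.

6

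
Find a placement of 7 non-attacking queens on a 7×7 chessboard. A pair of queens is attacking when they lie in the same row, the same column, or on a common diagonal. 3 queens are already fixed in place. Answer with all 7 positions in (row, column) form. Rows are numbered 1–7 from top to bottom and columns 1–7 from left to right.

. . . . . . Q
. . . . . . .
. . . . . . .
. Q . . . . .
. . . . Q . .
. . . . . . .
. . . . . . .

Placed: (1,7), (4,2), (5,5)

(1,7) (2,3) (3,6) (4,2) (5,5) (6,1) (7,4)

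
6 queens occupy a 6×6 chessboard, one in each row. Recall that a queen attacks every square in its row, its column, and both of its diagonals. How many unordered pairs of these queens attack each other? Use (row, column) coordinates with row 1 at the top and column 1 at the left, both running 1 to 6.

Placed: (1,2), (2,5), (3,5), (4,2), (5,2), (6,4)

Same column: (1,2)–(4,2) (column 2); (1,2)–(5,2) (column 2); (2,5)–(3,5) (column 5); (4,2)–(5,2) (column 2).
Same diagonal: (2,5)–(5,2) (|2−5| = |5−2| = 3); (4,2)–(6,4) (|4−6| = |2−4| = 2).
Total attacking pairs: 6.

6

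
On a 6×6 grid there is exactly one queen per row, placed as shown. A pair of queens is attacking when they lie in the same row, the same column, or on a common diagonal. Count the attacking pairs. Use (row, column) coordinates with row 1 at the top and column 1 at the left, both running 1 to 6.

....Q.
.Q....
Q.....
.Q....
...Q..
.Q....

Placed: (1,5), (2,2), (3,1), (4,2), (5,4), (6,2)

6

Same column: (2,2)–(4,2) (column 2); (2,2)–(6,2) (column 2); (4,2)–(6,2) (column 2).
Same diagonal: (1,5)–(4,2) (|1−4| = |5−2| = 3); (2,2)–(3,1) (|2−3| = |2−1| = 1); (3,1)–(4,2) (|3−4| = |1−2| = 1).
Total attacking pairs: 6.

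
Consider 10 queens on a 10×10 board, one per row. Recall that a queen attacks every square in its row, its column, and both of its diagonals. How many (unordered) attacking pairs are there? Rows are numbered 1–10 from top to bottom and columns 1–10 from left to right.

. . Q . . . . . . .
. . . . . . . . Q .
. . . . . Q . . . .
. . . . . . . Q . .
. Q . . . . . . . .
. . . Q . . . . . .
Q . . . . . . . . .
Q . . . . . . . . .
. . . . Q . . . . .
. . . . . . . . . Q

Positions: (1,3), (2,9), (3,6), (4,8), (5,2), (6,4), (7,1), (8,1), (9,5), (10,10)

Same column: (7,1)–(8,1) (column 1).
Same diagonal: (3,6)–(8,1) (|3−8| = |6−1| = 5).
Total attacking pairs: 2.

2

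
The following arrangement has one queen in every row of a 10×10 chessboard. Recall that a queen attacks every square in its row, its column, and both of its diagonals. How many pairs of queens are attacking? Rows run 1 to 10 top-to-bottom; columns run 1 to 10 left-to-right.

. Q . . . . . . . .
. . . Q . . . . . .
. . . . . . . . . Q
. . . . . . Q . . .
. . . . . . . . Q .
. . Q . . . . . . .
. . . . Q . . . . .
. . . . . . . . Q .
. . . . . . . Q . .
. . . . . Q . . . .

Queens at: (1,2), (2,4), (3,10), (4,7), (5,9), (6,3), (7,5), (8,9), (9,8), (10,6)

Same column: (5,9)–(8,9) (column 9).
Same diagonal: (1,2)–(8,9) (|1−8| = |2−9| = 7); (8,9)–(9,8) (|8−9| = |9−8| = 1).
Total attacking pairs: 3.

3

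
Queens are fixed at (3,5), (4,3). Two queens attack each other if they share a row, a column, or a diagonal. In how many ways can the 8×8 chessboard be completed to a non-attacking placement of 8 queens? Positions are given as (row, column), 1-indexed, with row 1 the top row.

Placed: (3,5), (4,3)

Branch on row 1: col 1 → 0; col 2 → 0; col 4 → 2; col 8 → 1.
Sum: 0 + 0 + 2 + 1 = 3.

3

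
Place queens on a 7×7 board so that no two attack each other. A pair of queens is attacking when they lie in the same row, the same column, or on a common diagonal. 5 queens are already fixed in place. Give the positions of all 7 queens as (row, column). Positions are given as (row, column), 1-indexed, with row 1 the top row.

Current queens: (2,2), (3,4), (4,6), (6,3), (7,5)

Row 1: attacked by (2,2)→{1,2,3}; (3,4)→{2,4,6}; (4,6)→{3,6}; (6,3)→{3}; (7,5)→{5}. Safe: 7. Place at column 7.
Row 5: attacked by (1,7)→{3,7}; (2,2)→{2,5}; (3,4)→{2,4,6}; (4,6)→{5,6,7}; (6,3)→{2,3,4}; (7,5)→{3,5,7}. Safe: 1. Place at column 1.
Columns [7, 2, 4, 6, 1, 3, 5], r−c [-6, 0, -1, -2, 4, 3, 2], r+c [8, 4, 7, 10, 6, 9, 12] are all distinct, so no two queens attack.

(1,7) (2,2) (3,4) (4,6) (5,1) (6,3) (7,5)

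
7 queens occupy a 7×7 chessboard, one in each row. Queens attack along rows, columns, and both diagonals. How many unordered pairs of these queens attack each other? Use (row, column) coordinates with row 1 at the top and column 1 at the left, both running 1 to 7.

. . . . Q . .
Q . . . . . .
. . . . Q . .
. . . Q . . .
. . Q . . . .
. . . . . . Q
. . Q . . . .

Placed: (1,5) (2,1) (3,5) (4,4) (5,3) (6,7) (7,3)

Same column: (1,5)–(3,5) (column 5); (5,3)–(7,3) (column 3).
Same diagonal: (3,5)–(4,4) (|3−4| = |5−4| = 1); (3,5)–(5,3) (|3−5| = |5−3| = 2); (4,4)–(5,3) (|4−5| = |4−3| = 1).
Total attacking pairs: 5.

5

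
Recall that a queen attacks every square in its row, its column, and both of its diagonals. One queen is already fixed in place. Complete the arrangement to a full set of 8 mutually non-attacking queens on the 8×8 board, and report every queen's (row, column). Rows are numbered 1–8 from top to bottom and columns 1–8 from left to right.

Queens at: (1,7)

Row 2: attacked by (1,7)→{6,7,8}. Safe: 1, 2, 3, 4, 5. Place at column 1.
Row 3: attacked by (1,7)→{5,7}; (2,1)→{1,2}. Safe: 3, 4, 6, 8. Place at column 3.
Row 4: attacked by (1,7)→{4,7}; (2,1)→{1,3}; (3,3)→{2,3,4}. Safe: 5, 6, 8. Place at column 8.
Row 5: attacked by (1,7)→{3,7}; (2,1)→{1,4}; (3,3)→{1,3,5}; (4,8)→{7,8}. Safe: 2, 6. Place at column 6.
Row 6: attacked by (1,7)→{2,7}; (2,1)→{1,5}; (3,3)→{3,6}; (4,8)→{6,8}; (5,6)→{5,6,7}. Safe: 4. Place at column 4.
Row 7: attacked by (1,7)→{1,7}; (2,1)→{1,6}; (3,3)→{3,7}; (4,8)→{5,8}; (5,6)→{4,6,8}; (6,4)→{3,4,5}. Safe: 2. Place at column 2.
Row 8: attacked by (1,7)→{7}; (2,1)→{1,7}; (3,3)→{3,8}; (4,8)→{4,8}; (5,6)→{3,6}; (6,4)→{2,4,6}; (7,2)→{1,2,3}. Safe: 5. Place at column 5.
Columns [7, 1, 3, 8, 6, 4, 2, 5], r−c [-6, 1, 0, -4, -1, 2, 5, 3], r+c [8, 3, 6, 12, 11, 10, 9, 13] are all distinct, so no two queens attack.

(1,7) (2,1) (3,3) (4,8) (5,6) (6,4) (7,2) (8,5)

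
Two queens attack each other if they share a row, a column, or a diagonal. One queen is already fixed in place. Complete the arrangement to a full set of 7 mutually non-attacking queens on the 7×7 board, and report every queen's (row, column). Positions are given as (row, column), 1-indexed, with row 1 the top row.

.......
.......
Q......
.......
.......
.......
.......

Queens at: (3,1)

(1,5) (2,3) (3,1) (4,6) (5,4) (6,2) (7,7)

Row 1: attacked by (3,1)→{1,3}. Safe: 2, 4, 5, 6, 7. Place at column 5.
Row 2: attacked by (1,5)→{4,5,6}; (3,1)→{1,2}. Safe: 3, 7. Place at column 3.
Row 4: attacked by (1,5)→{2,5}; (2,3)→{1,3,5}; (3,1)→{1,2}. Safe: 4, 6, 7. Place at column 6.
Row 5: attacked by (1,5)→{1,5}; (2,3)→{3,6}; (3,1)→{1,3}; (4,6)→{5,6,7}. Safe: 2, 4. Place at column 4.
Row 6: attacked by (1,5)→{5}; (2,3)→{3,7}; (3,1)→{1,4}; (4,6)→{4,6}; (5,4)→{3,4,5}. Safe: 2. Place at column 2.
Row 7: attacked by (1,5)→{5}; (2,3)→{3}; (3,1)→{1,5}; (4,6)→{3,6}; (5,4)→{2,4,6}; (6,2)→{1,2,3}. Safe: 7. Place at column 7.
Columns [5, 3, 1, 6, 4, 2, 7], r−c [-4, -1, 2, -2, 1, 4, 0], r+c [6, 5, 4, 10, 9, 8, 14] are all distinct, so no two queens attack.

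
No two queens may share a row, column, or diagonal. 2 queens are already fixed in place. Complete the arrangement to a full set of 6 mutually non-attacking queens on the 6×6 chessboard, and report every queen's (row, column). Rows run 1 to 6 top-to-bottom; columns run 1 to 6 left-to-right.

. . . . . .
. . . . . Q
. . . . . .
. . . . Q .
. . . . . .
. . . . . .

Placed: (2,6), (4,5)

(1,3) (2,6) (3,2) (4,5) (5,1) (6,4)

Row 1: attacked by (2,6)→{5,6}; (4,5)→{2,5}. Safe: 1, 3, 4. Place at column 3.
Row 3: attacked by (1,3)→{1,3,5}; (2,6)→{5,6}; (4,5)→{4,5,6}. Safe: 2. Place at column 2.
Row 5: attacked by (1,3)→{3}; (2,6)→{3,6}; (3,2)→{2,4}; (4,5)→{4,5,6}. Safe: 1. Place at column 1.
Row 6: attacked by (1,3)→{3}; (2,6)→{2,6}; (3,2)→{2,5}; (4,5)→{3,5}; (5,1)→{1,2}. Safe: 4. Place at column 4.
Columns [3, 6, 2, 5, 1, 4], r−c [-2, -4, 1, -1, 4, 2], r+c [4, 8, 5, 9, 6, 10] are all distinct, so no two queens attack.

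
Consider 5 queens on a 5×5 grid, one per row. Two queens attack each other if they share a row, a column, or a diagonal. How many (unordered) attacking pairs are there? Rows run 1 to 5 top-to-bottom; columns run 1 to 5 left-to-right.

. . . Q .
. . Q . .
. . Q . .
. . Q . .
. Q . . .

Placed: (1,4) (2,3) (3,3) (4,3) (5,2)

5

Same column: (2,3)–(3,3) (column 3); (2,3)–(4,3) (column 3); (3,3)–(4,3) (column 3).
Same diagonal: (1,4)–(2,3) (|1−2| = |4−3| = 1); (4,3)–(5,2) (|4−5| = |3−2| = 1).
Total attacking pairs: 5.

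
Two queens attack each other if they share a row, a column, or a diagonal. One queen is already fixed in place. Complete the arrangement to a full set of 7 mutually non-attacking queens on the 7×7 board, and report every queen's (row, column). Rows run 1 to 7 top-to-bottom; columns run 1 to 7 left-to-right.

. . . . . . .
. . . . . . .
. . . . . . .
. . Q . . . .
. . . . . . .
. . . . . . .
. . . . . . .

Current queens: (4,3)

Row 1: attacked by (4,3)→{3,6}. Safe: 1, 2, 4, 5, 7. Place at column 2.
Row 2: attacked by (1,2)→{1,2,3}; (4,3)→{1,3,5}. Safe: 4, 6, 7. Place at column 7.
Row 3: attacked by (1,2)→{2,4}; (2,7)→{6,7}; (4,3)→{2,3,4}. Safe: 1, 5. Place at column 5.
Row 5: attacked by (1,2)→{2,6}; (2,7)→{4,7}; (3,5)→{3,5,7}; (4,3)→{2,3,4}. Safe: 1. Place at column 1.
Row 6: attacked by (1,2)→{2,7}; (2,7)→{3,7}; (3,5)→{2,5}; (4,3)→{1,3,5}; (5,1)→{1,2}. Safe: 4, 6. Place at column 6.
Row 7: attacked by (1,2)→{2}; (2,7)→{2,7}; (3,5)→{1,5}; (4,3)→{3,6}; (5,1)→{1,3}; (6,6)→{5,6,7}. Safe: 4. Place at column 4.
Columns [2, 7, 5, 3, 1, 6, 4], r−c [-1, -5, -2, 1, 4, 0, 3], r+c [3, 9, 8, 7, 6, 12, 11] are all distinct, so no two queens attack.

(1,2) (2,7) (3,5) (4,3) (5,1) (6,6) (7,4)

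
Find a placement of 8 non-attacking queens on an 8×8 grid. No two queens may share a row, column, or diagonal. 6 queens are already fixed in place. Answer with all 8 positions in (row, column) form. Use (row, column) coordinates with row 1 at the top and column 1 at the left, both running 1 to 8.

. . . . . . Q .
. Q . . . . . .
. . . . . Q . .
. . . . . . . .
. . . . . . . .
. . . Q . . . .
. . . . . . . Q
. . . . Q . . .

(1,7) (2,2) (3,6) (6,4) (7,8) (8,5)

Row 4: attacked by (1,7)→{4,7}; (2,2)→{2,4}; (3,6)→{5,6,7}; (6,4)→{2,4,6}; (7,8)→{5,8}; (8,5)→{1,5}. Safe: 3. Place at column 3.
Row 5: attacked by (1,7)→{3,7}; (2,2)→{2,5}; (3,6)→{4,6,8}; (4,3)→{2,3,4}; (6,4)→{3,4,5}; (7,8)→{6,8}; (8,5)→{2,5,8}. Safe: 1. Place at column 1.
Columns [7, 2, 6, 3, 1, 4, 8, 5], r−c [-6, 0, -3, 1, 4, 2, -1, 3], r+c [8, 4, 9, 7, 6, 10, 15, 13] are all distinct, so no two queens attack.

(1,7) (2,2) (3,6) (4,3) (5,1) (6,4) (7,8) (8,5)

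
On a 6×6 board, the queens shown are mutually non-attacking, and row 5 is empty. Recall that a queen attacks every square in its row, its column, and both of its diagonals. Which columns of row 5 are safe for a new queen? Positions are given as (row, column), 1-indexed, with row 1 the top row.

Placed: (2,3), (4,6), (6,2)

columns 4

(2,3) attacks row 5 at column 3 and diagonals 6.
(4,6) attacks row 5 at column 6 and diagonals 5.
(6,2) attacks row 5 at column 2 and diagonals 1, 3.
Attacked columns: {1, 2, 3, 5, 6}. Safe: {4}.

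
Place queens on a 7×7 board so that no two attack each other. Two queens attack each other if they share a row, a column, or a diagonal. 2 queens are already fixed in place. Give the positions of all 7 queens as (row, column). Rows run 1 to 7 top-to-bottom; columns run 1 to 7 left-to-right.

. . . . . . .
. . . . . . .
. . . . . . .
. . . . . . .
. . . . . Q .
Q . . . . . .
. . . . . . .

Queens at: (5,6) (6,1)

Row 1: attacked by (5,6)→{2,6}; (6,1)→{1,6}. Safe: 3, 4, 5, 7. Place at column 5.
Row 2: attacked by (1,5)→{4,5,6}; (5,6)→{3,6}; (6,1)→{1,5}. Safe: 2, 7. Place at column 7.
Row 3: attacked by (1,5)→{3,5,7}; (2,7)→{6,7}; (5,6)→{4,6}; (6,1)→{1,4}. Safe: 2. Place at column 2.
Row 4: attacked by (1,5)→{2,5}; (2,7)→{5,7}; (3,2)→{1,2,3}; (5,6)→{5,6,7}; (6,1)→{1,3}. Safe: 4. Place at column 4.
Row 7: attacked by (1,5)→{5}; (2,7)→{2,7}; (3,2)→{2,6}; (4,4)→{1,4,7}; (5,6)→{4,6}; (6,1)→{1,2}. Safe: 3. Place at column 3.
Columns [5, 7, 2, 4, 6, 1, 3], r−c [-4, -5, 1, 0, -1, 5, 4], r+c [6, 9, 5, 8, 11, 7, 10] are all distinct, so no two queens attack.

(1,5) (2,7) (3,2) (4,4) (5,6) (6,1) (7,3)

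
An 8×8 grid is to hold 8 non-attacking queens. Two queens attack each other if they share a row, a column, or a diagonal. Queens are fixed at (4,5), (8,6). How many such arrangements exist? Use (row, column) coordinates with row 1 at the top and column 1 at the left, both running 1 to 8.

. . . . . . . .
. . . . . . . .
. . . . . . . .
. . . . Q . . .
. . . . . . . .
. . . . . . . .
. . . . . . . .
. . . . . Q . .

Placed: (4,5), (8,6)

Branch on row 1: col 1 → 0; col 3 → 1; col 4 → 1; col 7 → 1.
Sum: 0 + 1 + 1 + 1 = 3.

3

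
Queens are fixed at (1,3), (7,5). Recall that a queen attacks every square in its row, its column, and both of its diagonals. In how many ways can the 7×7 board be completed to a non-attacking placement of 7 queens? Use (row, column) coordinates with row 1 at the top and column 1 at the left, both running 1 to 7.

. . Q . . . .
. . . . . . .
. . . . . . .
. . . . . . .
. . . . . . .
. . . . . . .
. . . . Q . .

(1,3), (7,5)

2

Branch on row 2: col 1 → 1; col 6 → 0; col 7 → 1.
Sum: 1 + 0 + 1 = 2.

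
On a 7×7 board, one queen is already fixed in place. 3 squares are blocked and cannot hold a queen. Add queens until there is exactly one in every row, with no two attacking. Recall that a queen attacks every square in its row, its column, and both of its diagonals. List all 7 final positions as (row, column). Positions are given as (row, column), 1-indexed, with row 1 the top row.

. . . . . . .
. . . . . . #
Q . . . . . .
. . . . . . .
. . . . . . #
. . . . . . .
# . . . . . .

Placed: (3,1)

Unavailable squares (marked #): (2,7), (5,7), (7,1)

(1,5) (2,3) (3,1) (4,6) (5,4) (6,2) (7,7)

Row 1: attacked by (3,1)→{1,3}. Safe: 2, 4, 5, 6, 7. Place at column 5.
Row 2: attacked by (1,5)→{4,5,6}; (3,1)→{1,2}. Blocked: 7. Safe: 3. Place at column 3.
Row 4: attacked by (1,5)→{2,5}; (2,3)→{1,3,5}; (3,1)→{1,2}. Safe: 4, 6, 7. Place at column 6.
Row 5: attacked by (1,5)→{1,5}; (2,3)→{3,6}; (3,1)→{1,3}; (4,6)→{5,6,7}. Blocked: 7. Safe: 2, 4. Place at column 4.
Row 6: attacked by (1,5)→{5}; (2,3)→{3,7}; (3,1)→{1,4}; (4,6)→{4,6}; (5,4)→{3,4,5}. Safe: 2. Place at column 2.
Row 7: attacked by (1,5)→{5}; (2,3)→{3}; (3,1)→{1,5}; (4,6)→{3,6}; (5,4)→{2,4,6}; (6,2)→{1,2,3}. Blocked: 1. Safe: 7. Place at column 7.
Columns [5, 3, 1, 6, 4, 2, 7], r−c [-4, -1, 2, -2, 1, 4, 0], r+c [6, 5, 4, 10, 9, 8, 14] are all distinct, so no two queens attack.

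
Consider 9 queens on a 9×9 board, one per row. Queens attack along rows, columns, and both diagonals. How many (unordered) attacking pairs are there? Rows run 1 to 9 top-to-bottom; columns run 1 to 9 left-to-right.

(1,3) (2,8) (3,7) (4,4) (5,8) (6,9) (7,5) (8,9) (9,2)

4

Same column: (2,8)–(5,8) (column 8); (6,9)–(8,9) (column 9).
Same diagonal: (2,8)–(3,7) (|2−3| = |8−7| = 1); (5,8)–(6,9) (|5−6| = |8−9| = 1).
Total attacking pairs: 4.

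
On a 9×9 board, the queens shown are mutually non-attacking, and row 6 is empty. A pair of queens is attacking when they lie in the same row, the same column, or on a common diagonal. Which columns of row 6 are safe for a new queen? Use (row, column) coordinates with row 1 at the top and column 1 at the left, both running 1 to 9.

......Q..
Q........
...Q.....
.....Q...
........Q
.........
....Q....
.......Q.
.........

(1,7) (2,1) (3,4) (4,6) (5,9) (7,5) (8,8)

columns 3

(1,7) attacks row 6 at column 7 and diagonals 2.
(2,1) attacks row 6 at column 1 and diagonals 5.
(3,4) attacks row 6 at column 4 and diagonals 1, 7.
(4,6) attacks row 6 at column 6 and diagonals 4, 8.
(5,9) attacks row 6 at column 9 and diagonals 8.
(7,5) attacks row 6 at column 5 and diagonals 4, 6.
(8,8) attacks row 6 at column 8 and diagonals 6.
Attacked columns: {1, 2, 4, 5, 6, 7, 8, 9}. Safe: {3}.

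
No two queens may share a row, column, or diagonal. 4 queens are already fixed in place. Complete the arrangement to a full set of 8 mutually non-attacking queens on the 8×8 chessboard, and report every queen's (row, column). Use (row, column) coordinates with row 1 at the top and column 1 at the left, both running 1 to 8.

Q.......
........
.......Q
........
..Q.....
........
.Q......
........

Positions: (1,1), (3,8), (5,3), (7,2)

(1,1) (2,5) (3,8) (4,6) (5,3) (6,7) (7,2) (8,4)

Row 2: attacked by (1,1)→{1,2}; (3,8)→{7,8}; (5,3)→{3,6}; (7,2)→{2,7}. Safe: 4, 5. Place at column 5.
Row 4: attacked by (1,1)→{1,4}; (2,5)→{3,5,7}; (3,8)→{7,8}; (5,3)→{2,3,4}; (7,2)→{2,5}. Safe: 6. Place at column 6.
Row 6: attacked by (1,1)→{1,6}; (2,5)→{1,5}; (3,8)→{5,8}; (4,6)→{4,6,8}; (5,3)→{2,3,4}; (7,2)→{1,2,3}. Safe: 7. Place at column 7.
Row 8: attacked by (1,1)→{1,8}; (2,5)→{5}; (3,8)→{3,8}; (4,6)→{2,6}; (5,3)→{3,6}; (6,7)→{5,7}; (7,2)→{1,2,3}. Safe: 4. Place at column 4.
Columns [1, 5, 8, 6, 3, 7, 2, 4], r−c [0, -3, -5, -2, 2, -1, 5, 4], r+c [2, 7, 11, 10, 8, 13, 9, 12] are all distinct, so no two queens attack.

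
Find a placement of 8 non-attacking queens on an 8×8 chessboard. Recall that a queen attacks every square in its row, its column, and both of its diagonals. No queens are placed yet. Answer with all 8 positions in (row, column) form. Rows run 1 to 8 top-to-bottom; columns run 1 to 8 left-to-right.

Row 1: Safe: 1, 2, 3, 4, 5, 6, 7, 8. Place at column 3.
Row 2: attacked by (1,3)→{2,3,4}. Safe: 1, 5, 6, 7, 8. Place at column 6.
Row 3: attacked by (1,3)→{1,3,5}; (2,6)→{5,6,7}. Safe: 2, 4, 8. Place at column 8.
Row 4: attacked by (1,3)→{3,6}; (2,6)→{4,6,8}; (3,8)→{7,8}. Safe: 1, 2, 5. Place at column 1.
Row 5: attacked by (1,3)→{3,7}; (2,6)→{3,6}; (3,8)→{6,8}; (4,1)→{1,2}. Safe: 4, 5. Place at column 4.
Row 6: attacked by (1,3)→{3,8}; (2,6)→{2,6}; (3,8)→{5,8}; (4,1)→{1,3}; (5,4)→{3,4,5}. Safe: 7. Place at column 7.
Row 7: attacked by (1,3)→{3}; (2,6)→{1,6}; (3,8)→{4,8}; (4,1)→{1,4}; (5,4)→{2,4,6}; (6,7)→{6,7,8}. Safe: 5. Place at column 5.
Row 8: attacked by (1,3)→{3}; (2,6)→{6}; (3,8)→{3,8}; (4,1)→{1,5}; (5,4)→{1,4,7}; (6,7)→{5,7}; (7,5)→{4,5,6}. Safe: 2. Place at column 2.
Columns [3, 6, 8, 1, 4, 7, 5, 2], r−c [-2, -4, -5, 3, 1, -1, 2, 6], r+c [4, 8, 11, 5, 9, 13, 12, 10] are all distinct, so no two queens attack.

(1,3) (2,6) (3,8) (4,1) (5,4) (6,7) (7,5) (8,2)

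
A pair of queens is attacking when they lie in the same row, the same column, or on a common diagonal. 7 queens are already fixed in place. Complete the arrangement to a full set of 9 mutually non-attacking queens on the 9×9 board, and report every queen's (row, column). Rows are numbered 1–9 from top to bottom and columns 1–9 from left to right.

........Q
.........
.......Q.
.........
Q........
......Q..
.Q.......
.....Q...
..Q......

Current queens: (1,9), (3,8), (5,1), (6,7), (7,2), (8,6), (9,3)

(1,9) (2,5) (3,8) (4,4) (5,1) (6,7) (7,2) (8,6) (9,3)

Row 2: attacked by (1,9)→{8,9}; (3,8)→{7,8,9}; (5,1)→{1,4}; (6,7)→{3,7}; (7,2)→{2,7}; (8,6)→{6}; (9,3)→{3}. Safe: 5. Place at column 5.
Row 4: attacked by (1,9)→{6,9}; (2,5)→{3,5,7}; (3,8)→{7,8,9}; (5,1)→{1,2}; (6,7)→{5,7,9}; (7,2)→{2,5}; (8,6)→{2,6}; (9,3)→{3,8}. Safe: 4. Place at column 4.
Columns [9, 5, 8, 4, 1, 7, 2, 6, 3], r−c [-8, -3, -5, 0, 4, -1, 5, 2, 6], r+c [10, 7, 11, 8, 6, 13, 9, 14, 12] are all distinct, so no two queens attack.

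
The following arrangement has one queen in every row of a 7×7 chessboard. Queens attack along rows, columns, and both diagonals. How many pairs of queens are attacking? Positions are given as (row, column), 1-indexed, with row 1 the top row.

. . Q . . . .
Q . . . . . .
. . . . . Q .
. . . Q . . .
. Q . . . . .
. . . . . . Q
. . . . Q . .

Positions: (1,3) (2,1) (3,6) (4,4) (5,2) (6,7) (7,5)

All columns are distinct and no two queens satisfy |Δrow| = |Δcol|, so no pair attacks.

0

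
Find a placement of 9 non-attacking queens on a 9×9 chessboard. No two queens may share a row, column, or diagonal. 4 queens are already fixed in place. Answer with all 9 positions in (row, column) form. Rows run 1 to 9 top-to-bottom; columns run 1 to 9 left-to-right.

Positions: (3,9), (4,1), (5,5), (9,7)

Row 1: attacked by (3,9)→{7,9}; (4,1)→{1,4}; (5,5)→{1,5,9}; (9,7)→{7}. Safe: 2, 3, 6, 8. Place at column 8.
Row 2: attacked by (1,8)→{7,8,9}; (3,9)→{8,9}; (4,1)→{1,3}; (5,5)→{2,5,8}; (9,7)→{7}. Safe: 4, 6. Place at column 4.
Row 6: attacked by (1,8)→{3,8}; (2,4)→{4,8}; (3,9)→{6,9}; (4,1)→{1,3}; (5,5)→{4,5,6}; (9,7)→{4,7}. Safe: 2. Place at column 2.
Row 7: attacked by (1,8)→{2,8}; (2,4)→{4,9}; (3,9)→{5,9}; (4,1)→{1,4}; (5,5)→{3,5,7}; (6,2)→{1,2,3}; (9,7)→{5,7,9}. Safe: 6. Place at column 6.
Row 8: attacked by (1,8)→{1,8}; (2,4)→{4}; (3,9)→{4,9}; (4,1)→{1,5}; (5,5)→{2,5,8}; (6,2)→{2,4}; (7,6)→{5,6,7}; (9,7)→{6,7,8}. Safe: 3. Place at column 3.
Columns [8, 4, 9, 1, 5, 2, 6, 3, 7], r−c [-7, -2, -6, 3, 0, 4, 1, 5, 2], r+c [9, 6, 12, 5, 10, 8, 13, 11, 16] are all distinct, so no two queens attack.

(1,8) (2,4) (3,9) (4,1) (5,5) (6,2) (7,6) (8,3) (9,7)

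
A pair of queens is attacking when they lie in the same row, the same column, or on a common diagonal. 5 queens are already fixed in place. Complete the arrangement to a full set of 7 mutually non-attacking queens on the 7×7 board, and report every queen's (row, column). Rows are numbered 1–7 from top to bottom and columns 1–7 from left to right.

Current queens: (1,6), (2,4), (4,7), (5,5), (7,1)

(1,6) (2,4) (3,2) (4,7) (5,5) (6,3) (7,1)

Row 3: attacked by (1,6)→{4,6}; (2,4)→{3,4,5}; (4,7)→{6,7}; (5,5)→{3,5,7}; (7,1)→{1,5}. Safe: 2. Place at column 2.
Row 6: attacked by (1,6)→{1,6}; (2,4)→{4}; (3,2)→{2,5}; (4,7)→{5,7}; (5,5)→{4,5,6}; (7,1)→{1,2}. Safe: 3. Place at column 3.
Columns [6, 4, 2, 7, 5, 3, 1], r−c [-5, -2, 1, -3, 0, 3, 6], r+c [7, 6, 5, 11, 10, 9, 8] are all distinct, so no two queens attack.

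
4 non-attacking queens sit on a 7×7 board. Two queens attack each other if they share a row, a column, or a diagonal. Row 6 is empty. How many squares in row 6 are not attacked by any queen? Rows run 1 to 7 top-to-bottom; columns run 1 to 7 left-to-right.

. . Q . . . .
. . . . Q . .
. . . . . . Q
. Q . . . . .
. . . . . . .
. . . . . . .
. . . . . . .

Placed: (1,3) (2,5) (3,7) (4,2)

(1,3) attacks row 6 at column 3.
(2,5) attacks row 6 at column 5 and diagonals 1.
(3,7) attacks row 6 at column 7 and diagonals 4.
(4,2) attacks row 6 at column 2 and diagonals 4.
Attacked columns: {1, 2, 3, 4, 5, 7}. Safe: {6}.

1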